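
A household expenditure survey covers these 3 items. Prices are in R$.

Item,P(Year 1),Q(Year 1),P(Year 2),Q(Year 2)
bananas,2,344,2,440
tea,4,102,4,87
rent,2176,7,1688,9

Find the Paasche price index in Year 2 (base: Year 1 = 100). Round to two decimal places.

Paasche price index uses current-period quantities as weights.
ΣP(Year 2)·Q(Year 2) = 2×440 + 4×87 + 1688×9 = 880 + 348 + 15192 = 16420
ΣP(Year 1)·Q(Year 2) = 2×440 + 4×87 + 2176×9 = 880 + 348 + 19584 = 20812
Index = 16420 / 20812 × 100 = 78.8968

78.90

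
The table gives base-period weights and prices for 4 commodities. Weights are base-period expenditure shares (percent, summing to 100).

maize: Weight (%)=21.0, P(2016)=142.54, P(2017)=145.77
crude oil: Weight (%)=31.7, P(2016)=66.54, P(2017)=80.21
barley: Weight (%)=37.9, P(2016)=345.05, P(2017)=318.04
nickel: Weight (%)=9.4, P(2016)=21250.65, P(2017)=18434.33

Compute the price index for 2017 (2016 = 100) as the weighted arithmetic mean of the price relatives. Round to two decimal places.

maize: 21.0 × (145.77/142.54) = 21.0 × 1.022660 = 21.4759
crude oil: 31.7 × (80.21/66.54) = 31.7 × 1.205440 = 38.2125
barley: 37.9 × (318.04/345.05) = 37.9 × 0.921721 = 34.9332
nickel: 9.4 × (18434.33/21250.65) = 9.4 × 0.867471 = 8.1542
Index = Σ wᵢ·(p₁ᵢ/p₀ᵢ) = 21.4759 + 38.2125 + 34.9332 + 8.1542 = 102.7758

102.78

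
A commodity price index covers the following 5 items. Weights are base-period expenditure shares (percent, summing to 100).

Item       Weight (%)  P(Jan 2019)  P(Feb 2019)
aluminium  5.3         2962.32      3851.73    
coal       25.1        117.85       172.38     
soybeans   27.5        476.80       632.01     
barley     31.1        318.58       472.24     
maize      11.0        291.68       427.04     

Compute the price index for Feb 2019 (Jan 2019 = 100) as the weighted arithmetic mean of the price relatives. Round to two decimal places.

aluminium: 5.3 × (3851.73/2962.32) = 5.3 × 1.300241 = 6.8913
coal: 25.1 × (172.38/117.85) = 25.1 × 1.462707 = 36.7139
soybeans: 27.5 × (632.01/476.80) = 27.5 × 1.325524 = 36.4519
barley: 31.1 × (472.24/318.58) = 31.1 × 1.482328 = 46.1004
maize: 11.0 × (427.04/291.68) = 11.0 × 1.464070 = 16.1048
Index = Σ wᵢ·(p₁ᵢ/p₀ᵢ) = 6.8913 + 36.7139 + 36.4519 + 46.1004 + 16.1048 = 142.2623

142.26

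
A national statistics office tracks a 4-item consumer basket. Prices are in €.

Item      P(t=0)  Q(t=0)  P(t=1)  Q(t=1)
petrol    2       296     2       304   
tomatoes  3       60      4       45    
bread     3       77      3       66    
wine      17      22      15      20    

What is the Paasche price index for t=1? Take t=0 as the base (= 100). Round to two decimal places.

100.39

Paasche price index uses current-period quantities as weights.
ΣP(t=1)·Q(t=1) = 2×304 + 4×45 + 3×66 + 15×20 = 608 + 180 + 198 + 300 = 1286
ΣP(t=0)·Q(t=1) = 2×304 + 3×45 + 3×66 + 17×20 = 608 + 135 + 198 + 340 = 1281
Index = 1286 / 1281 × 100 = 100.3903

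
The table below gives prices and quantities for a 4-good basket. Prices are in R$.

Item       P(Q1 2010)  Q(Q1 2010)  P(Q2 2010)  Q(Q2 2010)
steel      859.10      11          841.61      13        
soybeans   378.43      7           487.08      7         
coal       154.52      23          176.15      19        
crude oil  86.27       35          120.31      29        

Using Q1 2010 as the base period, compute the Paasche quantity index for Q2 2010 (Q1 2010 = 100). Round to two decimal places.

101.23

Paasche quantity index uses current-period prices as weights.
ΣP(Q2 2010)·Q(Q2 2010) = 841.61×13 + 487.08×7 + 176.15×19 + 120.31×29 = 10940.93 + 3409.56 + 3346.85 + 3488.99 = 21186.33
ΣP(Q2 2010)·Q(Q1 2010) = 841.61×11 + 487.08×7 + 176.15×23 + 120.31×35 = 9257.71 + 3409.56 + 4051.45 + 4210.85 = 20929.57
Index = 21186.33 / 20929.57 × 100 = 101.2268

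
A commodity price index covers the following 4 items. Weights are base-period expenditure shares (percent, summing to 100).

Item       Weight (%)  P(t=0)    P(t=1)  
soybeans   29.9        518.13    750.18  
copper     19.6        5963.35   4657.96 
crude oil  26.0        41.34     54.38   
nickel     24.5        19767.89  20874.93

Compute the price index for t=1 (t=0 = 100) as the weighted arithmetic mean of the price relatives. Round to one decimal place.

118.7

soybeans: 29.9 × (750.18/518.13) = 29.9 × 1.447861 = 43.2910
copper: 19.6 × (4657.96/5963.35) = 19.6 × 0.781098 = 15.3095
crude oil: 26.0 × (54.38/41.34) = 26.0 × 1.315433 = 34.2013
nickel: 24.5 × (20874.93/19767.89) = 24.5 × 1.056002 = 25.8720
Index = Σ wᵢ·(p₁ᵢ/p₀ᵢ) = 43.2910 + 15.3095 + 34.2013 + 25.8720 = 118.6739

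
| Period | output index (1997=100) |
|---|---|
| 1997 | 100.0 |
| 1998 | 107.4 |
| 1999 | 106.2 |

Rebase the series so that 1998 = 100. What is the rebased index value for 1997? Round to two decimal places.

Rebased(1997) = 100.0 / 107.4 × 100 = 93.1099

93.11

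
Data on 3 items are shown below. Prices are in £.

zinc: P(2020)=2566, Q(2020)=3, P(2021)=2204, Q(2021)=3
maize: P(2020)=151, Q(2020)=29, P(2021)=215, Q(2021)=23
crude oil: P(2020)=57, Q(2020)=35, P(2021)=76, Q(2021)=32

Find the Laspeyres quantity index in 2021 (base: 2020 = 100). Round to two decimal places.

Laspeyres quantity index uses base-period prices as weights.
ΣP(2020)·Q(2021) = 2566×3 + 151×23 + 57×32 = 7698 + 3473 + 1824 = 12995
ΣP(2020)·Q(2020) = 2566×3 + 151×29 + 57×35 = 7698 + 4379 + 1995 = 14072
Index = 12995 / 14072 × 100 = 92.3465

92.35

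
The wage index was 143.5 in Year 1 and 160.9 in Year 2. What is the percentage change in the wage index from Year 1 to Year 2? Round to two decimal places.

Change = (160.9 − 143.5) / 143.5 × 100
       = 17.4 / 143.5 × 100 = 12.1254%

12.13%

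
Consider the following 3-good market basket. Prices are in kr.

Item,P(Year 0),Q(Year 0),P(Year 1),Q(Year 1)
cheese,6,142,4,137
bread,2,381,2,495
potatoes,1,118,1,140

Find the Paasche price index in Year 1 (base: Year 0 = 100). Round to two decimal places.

Paasche price index uses current-period quantities as weights.
ΣP(Year 1)·Q(Year 1) = 4×137 + 2×495 + 1×140 = 548 + 990 + 140 = 1678
ΣP(Year 0)·Q(Year 1) = 6×137 + 2×495 + 1×140 = 822 + 990 + 140 = 1952
Index = 1678 / 1952 × 100 = 85.9631

85.96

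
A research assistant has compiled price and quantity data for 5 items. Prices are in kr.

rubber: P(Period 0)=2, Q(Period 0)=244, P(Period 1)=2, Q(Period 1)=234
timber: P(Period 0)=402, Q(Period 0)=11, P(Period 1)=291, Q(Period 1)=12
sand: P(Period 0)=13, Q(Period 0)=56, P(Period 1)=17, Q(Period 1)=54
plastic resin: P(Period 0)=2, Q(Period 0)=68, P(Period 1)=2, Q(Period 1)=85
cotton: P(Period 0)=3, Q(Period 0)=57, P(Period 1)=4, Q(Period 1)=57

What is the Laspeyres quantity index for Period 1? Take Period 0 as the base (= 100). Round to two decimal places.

Laspeyres quantity index uses base-period prices as weights.
ΣP(Period 0)·Q(Period 1) = 2×234 + 402×12 + 13×54 + 2×85 + 3×57 = 468 + 4824 + 702 + 170 + 171 = 6335
ΣP(Period 0)·Q(Period 0) = 2×244 + 402×11 + 13×56 + 2×68 + 3×57 = 488 + 4422 + 728 + 136 + 171 = 5945
Index = 6335 / 5945 × 100 = 106.5601

106.56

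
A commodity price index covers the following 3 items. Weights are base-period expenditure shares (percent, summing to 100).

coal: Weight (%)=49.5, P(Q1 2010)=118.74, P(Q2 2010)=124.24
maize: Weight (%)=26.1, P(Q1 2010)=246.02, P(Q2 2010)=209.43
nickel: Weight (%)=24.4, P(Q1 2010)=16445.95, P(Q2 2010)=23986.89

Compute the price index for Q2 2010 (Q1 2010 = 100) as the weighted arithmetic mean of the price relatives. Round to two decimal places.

coal: 49.5 × (124.24/118.74) = 49.5 × 1.046320 = 51.7928
maize: 26.1 × (209.43/246.02) = 26.1 × 0.851272 = 22.2182
nickel: 24.4 × (23986.89/16445.95) = 24.4 × 1.458529 = 35.5881
Index = Σ wᵢ·(p₁ᵢ/p₀ᵢ) = 51.7928 + 22.2182 + 35.5881 = 109.5991

109.60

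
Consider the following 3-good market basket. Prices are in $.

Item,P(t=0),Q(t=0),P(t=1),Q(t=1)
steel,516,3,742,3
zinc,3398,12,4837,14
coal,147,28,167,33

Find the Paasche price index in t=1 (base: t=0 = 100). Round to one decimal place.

139.8

Paasche price index uses current-period quantities as weights.
ΣP(t=1)·Q(t=1) = 742×3 + 4837×14 + 167×33 = 2226 + 67718 + 5511 = 75455
ΣP(t=0)·Q(t=1) = 516×3 + 3398×14 + 147×33 = 1548 + 47572 + 4851 = 53971
Index = 75455 / 53971 × 100 = 139.8066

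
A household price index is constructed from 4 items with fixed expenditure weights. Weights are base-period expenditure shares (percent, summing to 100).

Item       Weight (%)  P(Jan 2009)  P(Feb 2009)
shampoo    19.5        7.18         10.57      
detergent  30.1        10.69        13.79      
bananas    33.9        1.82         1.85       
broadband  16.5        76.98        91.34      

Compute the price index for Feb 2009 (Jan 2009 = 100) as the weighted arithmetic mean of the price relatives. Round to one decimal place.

shampoo: 19.5 × (10.57/7.18) = 19.5 × 1.472145 = 28.7068
detergent: 30.1 × (13.79/10.69) = 30.1 × 1.289991 = 38.8287
bananas: 33.9 × (1.85/1.82) = 33.9 × 1.016484 = 34.4588
broadband: 16.5 × (91.34/76.98) = 16.5 × 1.186542 = 19.5779
Index = Σ wᵢ·(p₁ᵢ/p₀ᵢ) = 28.7068 + 38.8287 + 34.4588 + 19.5779 = 121.5723

121.6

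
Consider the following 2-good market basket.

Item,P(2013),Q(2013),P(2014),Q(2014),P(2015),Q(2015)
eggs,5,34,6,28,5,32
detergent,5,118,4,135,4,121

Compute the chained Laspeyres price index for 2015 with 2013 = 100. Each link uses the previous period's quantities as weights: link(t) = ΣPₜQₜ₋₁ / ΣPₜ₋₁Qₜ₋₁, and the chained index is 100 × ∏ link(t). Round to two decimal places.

Link 2013→2014:
ΣP(2014)Q(2013) = 6×34 + 4×118 = 204 + 472 = 676
ΣP(2013)Q(2013) = 5×34 + 5×118 = 170 + 590 = 760
link = 676/760 = 0.889474
Link 2014→2015:
ΣP(2015)Q(2014) = 5×28 + 4×135 = 140 + 540 = 680
ΣP(2014)Q(2014) = 6×28 + 4×135 = 168 + 540 = 708
link = 680/708 = 0.960452
Chained index = 100 × 0.889474 × 0.960452 = 85.4297

85.43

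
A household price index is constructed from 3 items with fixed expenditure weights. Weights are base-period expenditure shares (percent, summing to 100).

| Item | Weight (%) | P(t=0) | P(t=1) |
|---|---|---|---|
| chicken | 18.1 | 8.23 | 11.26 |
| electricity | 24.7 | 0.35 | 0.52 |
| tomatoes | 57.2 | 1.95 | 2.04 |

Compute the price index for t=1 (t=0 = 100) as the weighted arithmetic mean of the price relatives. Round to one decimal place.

121.3

chicken: 18.1 × (11.26/8.23) = 18.1 × 1.368165 = 24.7638
electricity: 24.7 × (0.52/0.35) = 24.7 × 1.485714 = 36.6971
tomatoes: 57.2 × (2.04/1.95) = 57.2 × 1.046154 = 59.8400
Index = Σ wᵢ·(p₁ᵢ/p₀ᵢ) = 24.7638 + 36.6971 + 59.8400 = 121.3009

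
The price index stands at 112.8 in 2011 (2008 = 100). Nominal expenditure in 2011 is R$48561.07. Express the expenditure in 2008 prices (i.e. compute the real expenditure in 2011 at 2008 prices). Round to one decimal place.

Real = Nominal ÷ (Index/100) = 48561.07 ÷ (112.8/100)
     = 48561.07 ÷ 1.128 = 43050.5940

43050.6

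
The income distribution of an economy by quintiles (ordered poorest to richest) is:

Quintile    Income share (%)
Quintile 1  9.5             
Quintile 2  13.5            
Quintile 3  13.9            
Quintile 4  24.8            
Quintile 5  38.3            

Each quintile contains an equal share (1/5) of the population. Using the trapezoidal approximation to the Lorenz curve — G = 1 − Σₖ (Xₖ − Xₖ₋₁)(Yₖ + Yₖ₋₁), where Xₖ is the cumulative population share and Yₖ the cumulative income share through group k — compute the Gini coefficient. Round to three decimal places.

0.276

Cumulative income shares Yₖ: 0.0950, 0.2300, 0.3690, 0.6170, 1.0000
Σ (Xₖ−Xₖ₋₁)(Yₖ+Yₖ₋₁) = (1/5)(0.0950+0.0000) + (1/5)(0.2300+0.0950) + (1/5)(0.3690+0.2300) + (1/5)(0.6170+0.3690) + (1/5)(1.0000+0.6170)
  = 0.0190 + 0.0650 + 0.1198 + 0.1972 + 0.3234 = 0.7244
G = 1 − 0.7244 = 0.2756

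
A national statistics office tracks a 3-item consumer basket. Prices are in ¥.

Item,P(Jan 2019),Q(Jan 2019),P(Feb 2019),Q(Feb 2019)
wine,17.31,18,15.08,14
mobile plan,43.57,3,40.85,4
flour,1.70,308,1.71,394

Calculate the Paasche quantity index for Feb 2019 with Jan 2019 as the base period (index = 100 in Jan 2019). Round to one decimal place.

113.9

Paasche quantity index uses current-period prices as weights.
ΣP(Feb 2019)·Q(Feb 2019) = 15.08×14 + 40.85×4 + 1.71×394 = 211.12 + 163.4 + 673.74 = 1048.26
ΣP(Feb 2019)·Q(Jan 2019) = 15.08×18 + 40.85×3 + 1.71×308 = 271.44 + 122.55 + 526.68 = 920.67
Index = 1048.26 / 920.67 × 100 = 113.8584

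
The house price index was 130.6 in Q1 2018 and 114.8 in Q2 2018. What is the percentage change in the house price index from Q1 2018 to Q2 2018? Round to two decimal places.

Change = (114.8 − 130.6) / 130.6 × 100
       = -15.8 / 130.6 × 100 = -12.0980%

-12.10%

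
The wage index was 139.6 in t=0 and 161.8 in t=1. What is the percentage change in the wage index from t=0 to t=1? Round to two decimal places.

Change = (161.8 − 139.6) / 139.6 × 100
       = 22.2 / 139.6 × 100 = 15.9026%

15.90%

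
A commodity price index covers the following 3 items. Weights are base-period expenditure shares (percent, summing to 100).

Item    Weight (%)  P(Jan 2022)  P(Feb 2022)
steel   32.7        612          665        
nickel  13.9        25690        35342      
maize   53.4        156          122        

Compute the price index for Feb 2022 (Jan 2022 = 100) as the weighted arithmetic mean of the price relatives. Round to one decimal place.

96.4

steel: 32.7 × (665/612) = 32.7 × 1.086601 = 35.5319
nickel: 13.9 × (35342/25690) = 13.9 × 1.375710 = 19.1224
maize: 53.4 × (122/156) = 53.4 × 0.782051 = 41.7615
Index = Σ wᵢ·(p₁ᵢ/p₀ᵢ) = 35.5319 + 19.1224 + 41.7615 = 96.4158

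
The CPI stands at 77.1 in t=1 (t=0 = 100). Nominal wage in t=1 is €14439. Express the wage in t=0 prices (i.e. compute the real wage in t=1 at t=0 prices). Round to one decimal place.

Real = Nominal ÷ (Index/100) = 14439 ÷ (77.1/100)
     = 14439 ÷ 0.771 = 18727.6265

18727.6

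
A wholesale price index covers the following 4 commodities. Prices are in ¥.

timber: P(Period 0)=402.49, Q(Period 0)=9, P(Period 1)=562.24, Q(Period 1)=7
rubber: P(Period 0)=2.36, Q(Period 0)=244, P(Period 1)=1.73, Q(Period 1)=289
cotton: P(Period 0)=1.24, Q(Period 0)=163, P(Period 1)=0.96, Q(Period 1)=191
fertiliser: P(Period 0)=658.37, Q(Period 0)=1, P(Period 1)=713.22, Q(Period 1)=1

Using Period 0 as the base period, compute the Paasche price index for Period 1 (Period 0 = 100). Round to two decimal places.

121.33

Paasche price index uses current-period quantities as weights.
ΣP(Period 1)·Q(Period 1) = 562.24×7 + 1.73×289 + 0.96×191 + 713.22×1 = 3935.68 + 499.97 + 183.36 + 713.22 = 5332.23
ΣP(Period 0)·Q(Period 1) = 402.49×7 + 2.36×289 + 1.24×191 + 658.37×1 = 2817.43 + 682.04 + 236.84 + 658.37 = 4394.68
Index = 5332.23 / 4394.68 × 100 = 121.3337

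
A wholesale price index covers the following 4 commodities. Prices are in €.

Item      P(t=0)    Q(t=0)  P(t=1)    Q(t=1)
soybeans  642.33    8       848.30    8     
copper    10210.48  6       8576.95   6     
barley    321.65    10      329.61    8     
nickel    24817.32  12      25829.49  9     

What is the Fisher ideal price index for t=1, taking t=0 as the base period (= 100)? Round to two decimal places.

Laspeyres component (base-period weights):
ΣP(t=1)Q(t=0) = 848.30×8 + 8576.95×6 + 329.61×10 + 25829.49×12 = 6786.4 + 51461.7 + 3296.1 + 309953.88 = 371498.08
ΣP(t=0)Q(t=0) = 642.33×8 + 10210.48×6 + 321.65×10 + 24817.32×12 = 5138.64 + 61262.88 + 3216.5 + 297807.84 = 367425.86
L = 371498.08 / 367425.86 × 100 = 101.1083
Paasche component (current-period weights):
ΣP(t=1)Q(t=1) = 848.30×8 + 8576.95×6 + 329.61×8 + 25829.49×9 = 6786.4 + 51461.7 + 2636.88 + 232465.41 = 293350.39
ΣP(t=0)Q(t=1) = 642.33×8 + 10210.48×6 + 321.65×8 + 24817.32×9 = 5138.64 + 61262.88 + 2573.2 + 223355.88 = 292330.6
P = 293350.39 / 292330.6 × 100 = 100.3488
Fisher = √(L × P) = √(101.1083 × 100.3488) = 100.7279

100.73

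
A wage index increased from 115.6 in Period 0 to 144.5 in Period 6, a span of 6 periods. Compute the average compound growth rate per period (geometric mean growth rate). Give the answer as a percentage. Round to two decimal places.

3.79%

Growth factor = (144.5/115.6)^(1/6) = (1.250000)^(1/6) = 1.037891
Growth rate = 1.037891 − 1 = 0.037891 = 3.7891%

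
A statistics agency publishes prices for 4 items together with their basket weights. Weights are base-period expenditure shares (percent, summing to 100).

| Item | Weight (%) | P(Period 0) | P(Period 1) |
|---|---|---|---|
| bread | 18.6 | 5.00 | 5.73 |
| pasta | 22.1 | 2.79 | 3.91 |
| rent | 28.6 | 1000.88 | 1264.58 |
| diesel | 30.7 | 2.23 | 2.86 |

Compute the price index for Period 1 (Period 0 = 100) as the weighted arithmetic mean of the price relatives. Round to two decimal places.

127.80

bread: 18.6 × (5.73/5.00) = 18.6 × 1.146000 = 21.3156
pasta: 22.1 × (3.91/2.79) = 22.1 × 1.401434 = 30.9717
rent: 28.6 × (1264.58/1000.88) = 28.6 × 1.263468 = 36.1352
diesel: 30.7 × (2.86/2.23) = 30.7 × 1.282511 = 39.3731
Index = Σ wᵢ·(p₁ᵢ/p₀ᵢ) = 21.3156 + 30.9717 + 36.1352 + 39.3731 = 127.7956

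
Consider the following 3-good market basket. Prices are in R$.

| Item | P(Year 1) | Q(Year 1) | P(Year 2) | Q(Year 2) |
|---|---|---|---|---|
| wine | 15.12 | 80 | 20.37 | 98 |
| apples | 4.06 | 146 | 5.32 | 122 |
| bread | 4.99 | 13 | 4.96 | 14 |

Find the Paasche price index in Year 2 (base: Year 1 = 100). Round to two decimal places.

Paasche price index uses current-period quantities as weights.
ΣP(Year 2)·Q(Year 2) = 20.37×98 + 5.32×122 + 4.96×14 = 1996.26 + 649.04 + 69.44 = 2714.74
ΣP(Year 1)·Q(Year 2) = 15.12×98 + 4.06×122 + 4.99×14 = 1481.76 + 495.32 + 69.86 = 2046.94
Index = 2714.74 / 2046.94 × 100 = 132.6243

132.62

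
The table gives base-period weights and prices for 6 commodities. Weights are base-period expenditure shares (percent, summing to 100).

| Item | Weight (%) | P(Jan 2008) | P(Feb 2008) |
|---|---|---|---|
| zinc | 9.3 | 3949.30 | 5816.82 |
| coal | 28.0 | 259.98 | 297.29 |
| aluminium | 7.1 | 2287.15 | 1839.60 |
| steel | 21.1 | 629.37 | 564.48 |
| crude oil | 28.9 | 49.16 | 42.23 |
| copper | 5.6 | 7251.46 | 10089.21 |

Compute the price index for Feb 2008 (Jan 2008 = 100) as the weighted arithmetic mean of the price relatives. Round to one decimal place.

103.0

zinc: 9.3 × (5816.82/3949.30) = 9.3 × 1.472874 = 13.6977
coal: 28.0 × (297.29/259.98) = 28.0 × 1.143511 = 32.0183
aluminium: 7.1 × (1839.60/2287.15) = 7.1 × 0.804320 = 5.7107
steel: 21.1 × (564.48/629.37) = 21.1 × 0.896897 = 18.9245
crude oil: 28.9 × (42.23/49.16) = 28.9 × 0.859032 = 24.8260
copper: 5.6 × (10089.21/7251.46) = 5.6 × 1.391335 = 7.7915
Index = Σ wᵢ·(p₁ᵢ/p₀ᵢ) = 13.6977 + 32.0183 + 5.7107 + 18.9245 + 24.8260 + 7.7915 = 102.9687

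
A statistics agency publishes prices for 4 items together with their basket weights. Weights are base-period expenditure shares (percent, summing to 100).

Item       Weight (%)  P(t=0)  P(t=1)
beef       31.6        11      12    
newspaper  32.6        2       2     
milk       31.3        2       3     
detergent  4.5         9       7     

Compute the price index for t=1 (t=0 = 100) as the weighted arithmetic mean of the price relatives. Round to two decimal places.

117.52

beef: 31.6 × (12/11) = 31.6 × 1.090909 = 34.4727
newspaper: 32.6 × (2/2) = 32.6 × 1.000000 = 32.6000
milk: 31.3 × (3/2) = 31.3 × 1.500000 = 46.9500
detergent: 4.5 × (7/9) = 4.5 × 0.777778 = 3.5000
Index = Σ wᵢ·(p₁ᵢ/p₀ᵢ) = 34.4727 + 32.6000 + 46.9500 + 3.5000 = 117.5227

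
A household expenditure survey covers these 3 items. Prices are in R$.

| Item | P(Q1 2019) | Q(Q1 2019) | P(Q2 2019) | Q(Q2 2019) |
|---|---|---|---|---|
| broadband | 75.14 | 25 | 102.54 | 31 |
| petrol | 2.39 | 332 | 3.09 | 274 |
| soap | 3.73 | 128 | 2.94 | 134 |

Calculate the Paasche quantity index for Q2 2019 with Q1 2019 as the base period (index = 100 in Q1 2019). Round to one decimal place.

111.4

Paasche quantity index uses current-period prices as weights.
ΣP(Q2 2019)·Q(Q2 2019) = 102.54×31 + 3.09×274 + 2.94×134 = 3178.74 + 846.66 + 393.96 = 4419.36
ΣP(Q2 2019)·Q(Q1 2019) = 102.54×25 + 3.09×332 + 2.94×128 = 2563.5 + 1025.88 + 376.32 = 3965.7
Index = 4419.36 / 3965.7 × 100 = 111.4396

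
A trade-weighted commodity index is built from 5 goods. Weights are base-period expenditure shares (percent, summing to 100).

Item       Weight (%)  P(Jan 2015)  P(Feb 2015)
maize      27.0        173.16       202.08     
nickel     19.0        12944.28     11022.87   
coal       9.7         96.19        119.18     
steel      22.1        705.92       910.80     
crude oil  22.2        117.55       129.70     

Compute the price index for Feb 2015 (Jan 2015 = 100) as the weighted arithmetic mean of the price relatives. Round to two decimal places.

maize: 27.0 × (202.08/173.16) = 27.0 × 1.167013 = 31.5094
nickel: 19.0 × (11022.87/12944.28) = 19.0 × 0.851563 = 16.1797
coal: 9.7 × (119.18/96.19) = 9.7 × 1.239006 = 12.0184
steel: 22.1 × (910.80/705.92) = 22.1 × 1.290231 = 28.5141
crude oil: 22.2 × (129.70/117.55) = 22.2 × 1.103360 = 24.4946
Index = Σ wᵢ·(p₁ᵢ/p₀ᵢ) = 31.5094 + 16.1797 + 12.0184 + 28.5141 + 24.4946 = 112.7161

112.72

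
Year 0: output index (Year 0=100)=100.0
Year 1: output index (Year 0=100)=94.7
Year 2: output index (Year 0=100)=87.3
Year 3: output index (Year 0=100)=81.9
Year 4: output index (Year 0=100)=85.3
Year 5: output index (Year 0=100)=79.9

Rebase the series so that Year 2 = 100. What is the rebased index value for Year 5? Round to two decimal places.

91.52

Rebased(Year 5) = 79.9 / 87.3 × 100 = 91.5235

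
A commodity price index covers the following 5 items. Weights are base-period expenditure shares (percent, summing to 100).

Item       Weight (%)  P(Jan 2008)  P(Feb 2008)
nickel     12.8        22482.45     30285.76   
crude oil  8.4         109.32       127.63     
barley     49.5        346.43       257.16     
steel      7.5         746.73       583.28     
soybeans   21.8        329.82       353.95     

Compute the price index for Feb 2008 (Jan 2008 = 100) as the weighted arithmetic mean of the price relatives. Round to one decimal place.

93.0

nickel: 12.8 × (30285.76/22482.45) = 12.8 × 1.347085 = 17.2427
crude oil: 8.4 × (127.63/109.32) = 8.4 × 1.167490 = 9.8069
barley: 49.5 × (257.16/346.43) = 49.5 × 0.742314 = 36.7446
steel: 7.5 × (583.28/746.73) = 7.5 × 0.781112 = 5.8583
soybeans: 21.8 × (353.95/329.82) = 21.8 × 1.073161 = 23.3949
Index = Σ wᵢ·(p₁ᵢ/p₀ᵢ) = 17.2427 + 9.8069 + 36.7446 + 5.8583 + 23.3949 = 93.0474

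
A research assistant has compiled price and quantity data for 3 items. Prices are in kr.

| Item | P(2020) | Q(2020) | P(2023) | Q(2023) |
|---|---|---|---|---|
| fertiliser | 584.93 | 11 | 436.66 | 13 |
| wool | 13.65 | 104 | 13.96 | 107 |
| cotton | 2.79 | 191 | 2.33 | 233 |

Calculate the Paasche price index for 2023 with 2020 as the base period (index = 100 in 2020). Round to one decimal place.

79.4

Paasche price index uses current-period quantities as weights.
ΣP(2023)·Q(2023) = 436.66×13 + 13.96×107 + 2.33×233 = 5676.58 + 1493.72 + 542.89 = 7713.19
ΣP(2020)·Q(2023) = 584.93×13 + 13.65×107 + 2.79×233 = 7604.09 + 1460.55 + 650.07 = 9714.71
Index = 7713.19 / 9714.71 × 100 = 79.3970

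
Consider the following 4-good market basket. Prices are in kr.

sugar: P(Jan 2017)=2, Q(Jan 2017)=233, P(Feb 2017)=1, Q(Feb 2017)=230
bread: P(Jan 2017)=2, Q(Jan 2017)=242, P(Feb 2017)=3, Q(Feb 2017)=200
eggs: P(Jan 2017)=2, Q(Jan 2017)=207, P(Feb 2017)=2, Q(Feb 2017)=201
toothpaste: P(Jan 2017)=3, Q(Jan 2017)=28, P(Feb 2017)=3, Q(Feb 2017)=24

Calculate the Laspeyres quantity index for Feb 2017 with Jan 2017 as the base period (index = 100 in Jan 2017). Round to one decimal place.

Laspeyres quantity index uses base-period prices as weights.
ΣP(Jan 2017)·Q(Feb 2017) = 2×230 + 2×200 + 2×201 + 3×24 = 460 + 400 + 402 + 72 = 1334
ΣP(Jan 2017)·Q(Jan 2017) = 2×233 + 2×242 + 2×207 + 3×28 = 466 + 484 + 414 + 84 = 1448
Index = 1334 / 1448 × 100 = 92.1271

92.1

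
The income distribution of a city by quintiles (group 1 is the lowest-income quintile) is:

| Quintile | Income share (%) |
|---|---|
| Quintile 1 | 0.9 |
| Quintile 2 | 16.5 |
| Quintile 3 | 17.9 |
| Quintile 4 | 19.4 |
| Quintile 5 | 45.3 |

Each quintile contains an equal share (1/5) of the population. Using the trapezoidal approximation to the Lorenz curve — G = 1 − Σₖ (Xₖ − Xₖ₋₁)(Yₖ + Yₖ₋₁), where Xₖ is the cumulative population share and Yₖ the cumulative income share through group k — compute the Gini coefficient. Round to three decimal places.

Cumulative income shares Yₖ: 0.0090, 0.1740, 0.3530, 0.5470, 1.0000
Σ (Xₖ−Xₖ₋₁)(Yₖ+Yₖ₋₁) = (1/5)(0.0090+0.0000) + (1/5)(0.1740+0.0090) + (1/5)(0.3530+0.1740) + (1/5)(0.5470+0.3530) + (1/5)(1.0000+0.5470)
  = 0.0018 + 0.0366 + 0.1054 + 0.1800 + 0.3094 = 0.6332
G = 1 − 0.6332 = 0.3668

0.367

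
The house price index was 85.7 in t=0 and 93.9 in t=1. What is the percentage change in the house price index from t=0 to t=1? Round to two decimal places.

Change = (93.9 − 85.7) / 85.7 × 100
       = 8.2 / 85.7 × 100 = 9.5683%

9.57%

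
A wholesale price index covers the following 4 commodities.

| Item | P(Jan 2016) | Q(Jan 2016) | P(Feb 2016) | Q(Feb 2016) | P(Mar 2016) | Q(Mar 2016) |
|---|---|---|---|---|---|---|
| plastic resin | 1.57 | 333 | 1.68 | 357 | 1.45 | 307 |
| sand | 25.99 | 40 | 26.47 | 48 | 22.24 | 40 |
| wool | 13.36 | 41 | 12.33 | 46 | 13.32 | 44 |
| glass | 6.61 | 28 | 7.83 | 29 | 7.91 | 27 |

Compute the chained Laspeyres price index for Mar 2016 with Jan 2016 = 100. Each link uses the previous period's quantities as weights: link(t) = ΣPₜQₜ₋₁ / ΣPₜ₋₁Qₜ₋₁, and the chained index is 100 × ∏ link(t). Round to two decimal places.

Link Jan 2016→Feb 2016:
ΣP(Feb 2016)Q(Jan 2016) = 1.68×333 + 26.47×40 + 12.33×41 + 7.83×28 = 559.44 + 1058.8 + 505.53 + 219.24 = 2343.01
ΣP(Jan 2016)Q(Jan 2016) = 1.57×333 + 25.99×40 + 13.36×41 + 6.61×28 = 522.81 + 1039.6 + 547.76 + 185.08 = 2295.25
link = 2343.01/2295.25 = 1.020808
Link Feb 2016→Mar 2016:
ΣP(Mar 2016)Q(Feb 2016) = 1.45×357 + 22.24×48 + 13.32×46 + 7.91×29 = 517.65 + 1067.52 + 612.72 + 229.39 = 2427.28
ΣP(Feb 2016)Q(Feb 2016) = 1.68×357 + 26.47×48 + 12.33×46 + 7.83×29 = 599.76 + 1270.56 + 567.18 + 227.07 = 2664.57
link = 2427.28/2664.57 = 0.910946
Chained index = 100 × 1.020808 × 0.910946 = 92.9901

92.99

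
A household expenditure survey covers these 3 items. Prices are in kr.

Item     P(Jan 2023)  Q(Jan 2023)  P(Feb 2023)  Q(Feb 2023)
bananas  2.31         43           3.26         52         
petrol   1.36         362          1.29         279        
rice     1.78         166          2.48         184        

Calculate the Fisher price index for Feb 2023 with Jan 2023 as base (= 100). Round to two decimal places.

117.00

Laspeyres component (base-period weights):
ΣP(Feb 2023)Q(Jan 2023) = 3.26×43 + 1.29×362 + 2.48×166 = 140.18 + 466.98 + 411.68 = 1018.84
ΣP(Jan 2023)Q(Jan 2023) = 2.31×43 + 1.36×362 + 1.78×166 = 99.33 + 492.32 + 295.48 = 887.13
L = 1018.84 / 887.13 × 100 = 114.8468
Paasche component (current-period weights):
ΣP(Feb 2023)Q(Feb 2023) = 3.26×52 + 1.29×279 + 2.48×184 = 169.52 + 359.91 + 456.32 = 985.75
ΣP(Jan 2023)Q(Feb 2023) = 2.31×52 + 1.36×279 + 1.78×184 = 120.12 + 379.44 + 327.52 = 827.08
P = 985.75 / 827.08 × 100 = 119.1844
Fisher = √(L × P) = √(114.8468 × 119.1844) = 116.9955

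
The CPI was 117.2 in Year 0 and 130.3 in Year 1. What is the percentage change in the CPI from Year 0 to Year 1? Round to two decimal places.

Change = (130.3 − 117.2) / 117.2 × 100
       = 13.1 / 117.2 × 100 = 11.1775%

11.18%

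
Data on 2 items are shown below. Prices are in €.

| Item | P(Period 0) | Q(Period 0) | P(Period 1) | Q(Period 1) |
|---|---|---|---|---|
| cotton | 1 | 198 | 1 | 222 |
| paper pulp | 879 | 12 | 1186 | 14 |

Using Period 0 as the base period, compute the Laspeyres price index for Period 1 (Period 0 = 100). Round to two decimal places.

Laspeyres price index uses base-period quantities as weights.
ΣP(Period 1)·Q(Period 0) = 1×198 + 1186×12 = 198 + 14232 = 14430
ΣP(Period 0)·Q(Period 0) = 1×198 + 879×12 = 198 + 10548 = 10746
Index = 14430 / 10746 × 100 = 134.2825

134.28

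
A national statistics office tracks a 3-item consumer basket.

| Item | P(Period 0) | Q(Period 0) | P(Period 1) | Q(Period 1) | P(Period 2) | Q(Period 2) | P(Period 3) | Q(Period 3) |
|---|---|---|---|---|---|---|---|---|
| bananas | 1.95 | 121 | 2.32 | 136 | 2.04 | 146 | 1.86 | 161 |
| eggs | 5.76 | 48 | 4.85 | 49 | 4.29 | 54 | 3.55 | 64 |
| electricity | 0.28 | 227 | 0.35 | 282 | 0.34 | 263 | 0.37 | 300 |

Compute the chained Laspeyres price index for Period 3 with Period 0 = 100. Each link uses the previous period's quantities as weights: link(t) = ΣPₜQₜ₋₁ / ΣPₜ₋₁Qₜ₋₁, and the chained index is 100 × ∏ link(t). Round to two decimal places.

Link Period 0→Period 1:
ΣP(Period 1)Q(Period 0) = 2.32×121 + 4.85×48 + 0.35×227 = 280.72 + 232.8 + 79.45 = 592.97
ΣP(Period 0)Q(Period 0) = 1.95×121 + 5.76×48 + 0.28×227 = 235.95 + 276.48 + 63.56 = 575.99
link = 592.97/575.99 = 1.029480
Link Period 1→Period 2:
ΣP(Period 2)Q(Period 1) = 2.04×136 + 4.29×49 + 0.34×282 = 277.44 + 210.21 + 95.88 = 583.53
ΣP(Period 1)Q(Period 1) = 2.32×136 + 4.85×49 + 0.35×282 = 315.52 + 237.65 + 98.7 = 651.87
link = 583.53/651.87 = 0.895163
Link Period 2→Period 3:
ΣP(Period 3)Q(Period 2) = 1.86×146 + 3.55×54 + 0.37×263 = 271.56 + 191.7 + 97.31 = 560.57
ΣP(Period 2)Q(Period 2) = 2.04×146 + 4.29×54 + 0.34×263 = 297.84 + 231.66 + 89.42 = 618.92
link = 560.57/618.92 = 0.905723
Chained index = 100 × 1.029480 × 0.895163 × 0.905723 = 83.4671

83.47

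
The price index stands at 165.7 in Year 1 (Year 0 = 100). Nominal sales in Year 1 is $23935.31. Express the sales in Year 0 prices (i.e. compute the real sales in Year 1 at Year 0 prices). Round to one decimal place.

Real = Nominal ÷ (Index/100) = 23935.31 ÷ (165.7/100)
     = 23935.31 ÷ 1.657 = 14444.9668

14445.0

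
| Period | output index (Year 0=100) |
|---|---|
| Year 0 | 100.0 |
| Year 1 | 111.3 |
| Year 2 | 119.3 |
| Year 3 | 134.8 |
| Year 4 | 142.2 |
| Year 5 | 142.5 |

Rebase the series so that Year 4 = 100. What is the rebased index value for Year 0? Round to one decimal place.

70.3

Rebased(Year 0) = 100.0 / 142.2 × 100 = 70.3235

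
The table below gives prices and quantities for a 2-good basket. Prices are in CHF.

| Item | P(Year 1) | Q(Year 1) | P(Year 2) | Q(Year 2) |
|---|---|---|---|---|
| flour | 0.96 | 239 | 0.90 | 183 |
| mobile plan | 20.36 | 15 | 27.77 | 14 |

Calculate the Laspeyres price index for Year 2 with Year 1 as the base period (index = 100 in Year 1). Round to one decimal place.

Laspeyres price index uses base-period quantities as weights.
ΣP(Year 2)·Q(Year 1) = 0.90×239 + 27.77×15 = 215.1 + 416.55 = 631.65
ΣP(Year 1)·Q(Year 1) = 0.96×239 + 20.36×15 = 229.44 + 305.4 = 534.84
Index = 631.65 / 534.84 × 100 = 118.1007

118.1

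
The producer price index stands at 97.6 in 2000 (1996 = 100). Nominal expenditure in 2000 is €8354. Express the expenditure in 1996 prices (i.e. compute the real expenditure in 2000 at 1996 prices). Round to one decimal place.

Real = Nominal ÷ (Index/100) = 8354 ÷ (97.6/100)
     = 8354 ÷ 0.976 = 8559.4262

8559.4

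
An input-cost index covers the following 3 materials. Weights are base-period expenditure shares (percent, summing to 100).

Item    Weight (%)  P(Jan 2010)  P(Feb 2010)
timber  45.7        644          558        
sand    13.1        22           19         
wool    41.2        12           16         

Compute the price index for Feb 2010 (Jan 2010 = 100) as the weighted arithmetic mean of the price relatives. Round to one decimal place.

105.8

timber: 45.7 × (558/644) = 45.7 × 0.866460 = 39.5972
sand: 13.1 × (19/22) = 13.1 × 0.863636 = 11.3136
wool: 41.2 × (16/12) = 41.2 × 1.333333 = 54.9333
Index = Σ wᵢ·(p₁ᵢ/p₀ᵢ) = 39.5972 + 11.3136 + 54.9333 = 105.8442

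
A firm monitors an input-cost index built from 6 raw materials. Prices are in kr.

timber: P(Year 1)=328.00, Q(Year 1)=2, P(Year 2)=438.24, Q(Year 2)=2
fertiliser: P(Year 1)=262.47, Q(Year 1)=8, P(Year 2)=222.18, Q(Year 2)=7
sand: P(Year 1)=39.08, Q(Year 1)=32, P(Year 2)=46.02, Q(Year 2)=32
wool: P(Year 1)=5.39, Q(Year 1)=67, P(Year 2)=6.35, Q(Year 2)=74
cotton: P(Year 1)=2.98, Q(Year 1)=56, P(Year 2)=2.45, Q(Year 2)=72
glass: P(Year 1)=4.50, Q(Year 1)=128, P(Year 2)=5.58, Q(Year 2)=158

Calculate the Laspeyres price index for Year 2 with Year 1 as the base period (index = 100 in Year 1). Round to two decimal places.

105.74

Laspeyres price index uses base-period quantities as weights.
ΣP(Year 2)·Q(Year 1) = 438.24×2 + 222.18×8 + 46.02×32 + 6.35×67 + 2.45×56 + 5.58×128 = 876.48 + 1777.44 + 1472.64 + 425.45 + 137.2 + 714.24 = 5403.45
ΣP(Year 1)·Q(Year 1) = 328.00×2 + 262.47×8 + 39.08×32 + 5.39×67 + 2.98×56 + 4.50×128 = 656 + 2099.76 + 1250.56 + 361.13 + 166.88 + 576 = 5110.33
Index = 5403.45 / 5110.33 × 100 = 105.7358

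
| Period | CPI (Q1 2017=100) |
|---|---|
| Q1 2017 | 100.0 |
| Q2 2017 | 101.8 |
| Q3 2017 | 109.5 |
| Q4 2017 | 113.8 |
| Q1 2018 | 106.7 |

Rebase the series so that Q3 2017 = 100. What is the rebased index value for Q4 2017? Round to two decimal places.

Rebased(Q4 2017) = 113.8 / 109.5 × 100 = 103.9269

103.93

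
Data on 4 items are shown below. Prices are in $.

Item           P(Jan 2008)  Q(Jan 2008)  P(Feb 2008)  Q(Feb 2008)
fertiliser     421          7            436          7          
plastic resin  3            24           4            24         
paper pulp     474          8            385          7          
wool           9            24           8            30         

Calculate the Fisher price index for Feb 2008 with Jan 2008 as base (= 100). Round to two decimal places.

91.71

Laspeyres component (base-period weights):
ΣP(Feb 2008)Q(Jan 2008) = 436×7 + 4×24 + 385×8 + 8×24 = 3052 + 96 + 3080 + 192 = 6420
ΣP(Jan 2008)Q(Jan 2008) = 421×7 + 3×24 + 474×8 + 9×24 = 2947 + 72 + 3792 + 216 = 7027
L = 6420 / 7027 × 100 = 91.3619
Paasche component (current-period weights):
ΣP(Feb 2008)Q(Feb 2008) = 436×7 + 4×24 + 385×7 + 8×30 = 3052 + 96 + 2695 + 240 = 6083
ΣP(Jan 2008)Q(Feb 2008) = 421×7 + 3×24 + 474×7 + 9×30 = 2947 + 72 + 3318 + 270 = 6607
P = 6083 / 6607 × 100 = 92.0690
Fisher = √(L × P) = √(91.3619 × 92.0690) = 91.7148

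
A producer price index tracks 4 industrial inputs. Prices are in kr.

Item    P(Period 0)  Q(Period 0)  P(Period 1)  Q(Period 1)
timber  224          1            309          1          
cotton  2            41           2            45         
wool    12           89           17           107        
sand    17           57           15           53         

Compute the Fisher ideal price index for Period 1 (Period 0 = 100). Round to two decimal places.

119.15

Laspeyres component (base-period weights):
ΣP(Period 1)Q(Period 0) = 309×1 + 2×41 + 17×89 + 15×57 = 309 + 82 + 1513 + 855 = 2759
ΣP(Period 0)Q(Period 0) = 224×1 + 2×41 + 12×89 + 17×57 = 224 + 82 + 1068 + 969 = 2343
L = 2759 / 2343 × 100 = 117.7550
Paasche component (current-period weights):
ΣP(Period 1)Q(Period 1) = 309×1 + 2×45 + 17×107 + 15×53 = 309 + 90 + 1819 + 795 = 3013
ΣP(Period 0)Q(Period 1) = 224×1 + 2×45 + 12×107 + 17×53 = 224 + 90 + 1284 + 901 = 2499
P = 3013 / 2499 × 100 = 120.5682
Fisher = √(L × P) = √(117.7550 × 120.5682) = 119.1533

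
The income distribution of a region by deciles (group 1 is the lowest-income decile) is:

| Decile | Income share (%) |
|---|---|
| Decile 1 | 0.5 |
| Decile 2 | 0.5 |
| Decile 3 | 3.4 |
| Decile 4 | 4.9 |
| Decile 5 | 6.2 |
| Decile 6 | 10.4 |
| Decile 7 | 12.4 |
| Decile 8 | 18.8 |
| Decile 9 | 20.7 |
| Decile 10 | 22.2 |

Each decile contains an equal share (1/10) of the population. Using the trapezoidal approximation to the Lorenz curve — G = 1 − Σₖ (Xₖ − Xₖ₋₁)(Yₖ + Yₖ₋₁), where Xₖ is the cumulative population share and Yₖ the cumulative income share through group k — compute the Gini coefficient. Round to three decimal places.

Cumulative income shares Yₖ: 0.0050, 0.0100, 0.0440, 0.0930, 0.1550, 0.2590, 0.3830, 0.5710, 0.7780, 1.0000
Σ (Xₖ−Xₖ₋₁)(Yₖ+Yₖ₋₁) = (1/10)(0.0050+0.0000) + (1/10)(0.0100+0.0050) + (1/10)(0.0440+0.0100) + (1/10)(0.0930+0.0440) + (1/10)(0.1550+0.0930) + (1/10)(0.2590+0.1550) + (1/10)(0.3830+0.2590) + (1/10)(0.5710+0.3830) + (1/10)(0.7780+0.5710) + (1/10)(1.0000+0.7780)
  = 0.0005 + 0.0015 + 0.0054 + 0.0137 + 0.0248 + 0.0414 + 0.0642 + 0.0954 + 0.1349 + 0.1778 = 0.5596
G = 1 − 0.5596 = 0.4404

0.440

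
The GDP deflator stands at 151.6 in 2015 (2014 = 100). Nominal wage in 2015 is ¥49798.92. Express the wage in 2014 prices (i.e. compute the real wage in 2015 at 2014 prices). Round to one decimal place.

Real = Nominal ÷ (Index/100) = 49798.92 ÷ (151.6/100)
     = 49798.92 ÷ 1.516 = 32848.8918

32848.9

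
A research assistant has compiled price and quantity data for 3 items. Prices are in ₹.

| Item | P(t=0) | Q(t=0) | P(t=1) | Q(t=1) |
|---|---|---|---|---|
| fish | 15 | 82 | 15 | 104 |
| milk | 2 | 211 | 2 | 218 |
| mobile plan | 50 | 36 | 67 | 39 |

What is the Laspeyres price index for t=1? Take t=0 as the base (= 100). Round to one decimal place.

117.7

Laspeyres price index uses base-period quantities as weights.
ΣP(t=1)·Q(t=0) = 15×82 + 2×211 + 67×36 = 1230 + 422 + 2412 = 4064
ΣP(t=0)·Q(t=0) = 15×82 + 2×211 + 50×36 = 1230 + 422 + 1800 = 3452
Index = 4064 / 3452 × 100 = 117.7289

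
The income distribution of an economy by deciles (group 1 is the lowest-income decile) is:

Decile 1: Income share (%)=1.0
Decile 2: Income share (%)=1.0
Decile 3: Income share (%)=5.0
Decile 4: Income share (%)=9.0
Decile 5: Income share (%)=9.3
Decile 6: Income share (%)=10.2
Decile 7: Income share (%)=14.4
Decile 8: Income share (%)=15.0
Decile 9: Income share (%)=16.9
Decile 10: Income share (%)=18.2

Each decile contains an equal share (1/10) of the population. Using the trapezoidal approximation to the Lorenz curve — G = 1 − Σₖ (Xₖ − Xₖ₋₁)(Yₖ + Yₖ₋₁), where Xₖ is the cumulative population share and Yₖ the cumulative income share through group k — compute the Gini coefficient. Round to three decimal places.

Cumulative income shares Yₖ: 0.0100, 0.0200, 0.0700, 0.1600, 0.2530, 0.3550, 0.4990, 0.6490, 0.8180, 1.0000
Σ (Xₖ−Xₖ₋₁)(Yₖ+Yₖ₋₁) = (1/10)(0.0100+0.0000) + (1/10)(0.0200+0.0100) + (1/10)(0.0700+0.0200) + (1/10)(0.1600+0.0700) + (1/10)(0.2530+0.1600) + (1/10)(0.3550+0.2530) + (1/10)(0.4990+0.3550) + (1/10)(0.6490+0.4990) + (1/10)(0.8180+0.6490) + (1/10)(1.0000+0.8180)
  = 0.0010 + 0.0030 + 0.0090 + 0.0230 + 0.0413 + 0.0608 + 0.0854 + 0.1148 + 0.1467 + 0.1818 = 0.6668
G = 1 − 0.6668 = 0.3332

0.333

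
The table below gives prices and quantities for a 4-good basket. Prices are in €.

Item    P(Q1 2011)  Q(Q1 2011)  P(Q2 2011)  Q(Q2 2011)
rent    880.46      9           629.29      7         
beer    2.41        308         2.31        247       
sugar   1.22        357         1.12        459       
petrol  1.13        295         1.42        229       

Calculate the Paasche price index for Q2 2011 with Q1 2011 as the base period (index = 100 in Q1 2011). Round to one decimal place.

76.7

Paasche price index uses current-period quantities as weights.
ΣP(Q2 2011)·Q(Q2 2011) = 629.29×7 + 2.31×247 + 1.12×459 + 1.42×229 = 4405.03 + 570.57 + 514.08 + 325.18 = 5814.86
ΣP(Q1 2011)·Q(Q2 2011) = 880.46×7 + 2.41×247 + 1.22×459 + 1.13×229 = 6163.22 + 595.27 + 559.98 + 258.77 = 7577.24
Index = 5814.86 / 7577.24 × 100 = 76.7411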